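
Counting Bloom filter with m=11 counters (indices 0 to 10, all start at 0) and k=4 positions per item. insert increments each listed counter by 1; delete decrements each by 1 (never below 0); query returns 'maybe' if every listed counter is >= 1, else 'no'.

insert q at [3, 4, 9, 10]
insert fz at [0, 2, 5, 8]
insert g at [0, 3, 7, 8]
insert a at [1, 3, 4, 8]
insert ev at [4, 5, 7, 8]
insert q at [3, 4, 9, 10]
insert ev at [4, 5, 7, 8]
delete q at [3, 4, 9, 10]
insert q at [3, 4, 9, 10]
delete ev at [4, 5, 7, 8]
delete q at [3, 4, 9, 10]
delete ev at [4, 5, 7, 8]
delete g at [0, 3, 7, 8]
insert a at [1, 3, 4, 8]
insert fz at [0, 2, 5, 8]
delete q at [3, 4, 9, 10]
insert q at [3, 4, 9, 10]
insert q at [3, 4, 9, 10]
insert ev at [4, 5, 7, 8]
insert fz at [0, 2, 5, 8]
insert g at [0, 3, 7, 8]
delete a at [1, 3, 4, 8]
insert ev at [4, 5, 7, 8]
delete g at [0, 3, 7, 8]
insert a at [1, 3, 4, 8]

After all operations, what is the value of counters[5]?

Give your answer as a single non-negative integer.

Step 1: insert q at [3, 4, 9, 10] -> counters=[0,0,0,1,1,0,0,0,0,1,1]
Step 2: insert fz at [0, 2, 5, 8] -> counters=[1,0,1,1,1,1,0,0,1,1,1]
Step 3: insert g at [0, 3, 7, 8] -> counters=[2,0,1,2,1,1,0,1,2,1,1]
Step 4: insert a at [1, 3, 4, 8] -> counters=[2,1,1,3,2,1,0,1,3,1,1]
Step 5: insert ev at [4, 5, 7, 8] -> counters=[2,1,1,3,3,2,0,2,4,1,1]
Step 6: insert q at [3, 4, 9, 10] -> counters=[2,1,1,4,4,2,0,2,4,2,2]
Step 7: insert ev at [4, 5, 7, 8] -> counters=[2,1,1,4,5,3,0,3,5,2,2]
Step 8: delete q at [3, 4, 9, 10] -> counters=[2,1,1,3,4,3,0,3,5,1,1]
Step 9: insert q at [3, 4, 9, 10] -> counters=[2,1,1,4,5,3,0,3,5,2,2]
Step 10: delete ev at [4, 5, 7, 8] -> counters=[2,1,1,4,4,2,0,2,4,2,2]
Step 11: delete q at [3, 4, 9, 10] -> counters=[2,1,1,3,3,2,0,2,4,1,1]
Step 12: delete ev at [4, 5, 7, 8] -> counters=[2,1,1,3,2,1,0,1,3,1,1]
Step 13: delete g at [0, 3, 7, 8] -> counters=[1,1,1,2,2,1,0,0,2,1,1]
Step 14: insert a at [1, 3, 4, 8] -> counters=[1,2,1,3,3,1,0,0,3,1,1]
Step 15: insert fz at [0, 2, 5, 8] -> counters=[2,2,2,3,3,2,0,0,4,1,1]
Step 16: delete q at [3, 4, 9, 10] -> counters=[2,2,2,2,2,2,0,0,4,0,0]
Step 17: insert q at [3, 4, 9, 10] -> counters=[2,2,2,3,3,2,0,0,4,1,1]
Step 18: insert q at [3, 4, 9, 10] -> counters=[2,2,2,4,4,2,0,0,4,2,2]
Step 19: insert ev at [4, 5, 7, 8] -> counters=[2,2,2,4,5,3,0,1,5,2,2]
Step 20: insert fz at [0, 2, 5, 8] -> counters=[3,2,3,4,5,4,0,1,6,2,2]
Step 21: insert g at [0, 3, 7, 8] -> counters=[4,2,3,5,5,4,0,2,7,2,2]
Step 22: delete a at [1, 3, 4, 8] -> counters=[4,1,3,4,4,4,0,2,6,2,2]
Step 23: insert ev at [4, 5, 7, 8] -> counters=[4,1,3,4,5,5,0,3,7,2,2]
Step 24: delete g at [0, 3, 7, 8] -> counters=[3,1,3,3,5,5,0,2,6,2,2]
Step 25: insert a at [1, 3, 4, 8] -> counters=[3,2,3,4,6,5,0,2,7,2,2]
Final counters=[3,2,3,4,6,5,0,2,7,2,2] -> counters[5]=5

Answer: 5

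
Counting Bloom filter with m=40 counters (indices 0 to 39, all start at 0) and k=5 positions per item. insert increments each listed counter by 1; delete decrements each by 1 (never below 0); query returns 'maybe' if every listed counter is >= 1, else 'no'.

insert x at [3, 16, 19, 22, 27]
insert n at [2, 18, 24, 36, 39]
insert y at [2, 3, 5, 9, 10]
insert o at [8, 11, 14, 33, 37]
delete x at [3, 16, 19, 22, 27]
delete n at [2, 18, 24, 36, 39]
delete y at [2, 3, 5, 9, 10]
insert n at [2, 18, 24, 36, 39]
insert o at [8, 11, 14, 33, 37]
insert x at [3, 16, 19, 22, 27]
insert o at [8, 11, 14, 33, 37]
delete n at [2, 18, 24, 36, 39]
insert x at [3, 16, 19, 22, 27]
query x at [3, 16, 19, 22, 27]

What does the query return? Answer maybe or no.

Step 1: insert x at [3, 16, 19, 22, 27] -> counters=[0,0,0,1,0,0,0,0,0,0,0,0,0,0,0,0,1,0,0,1,0,0,1,0,0,0,0,1,0,0,0,0,0,0,0,0,0,0,0,0]
Step 2: insert n at [2, 18, 24, 36, 39] -> counters=[0,0,1,1,0,0,0,0,0,0,0,0,0,0,0,0,1,0,1,1,0,0,1,0,1,0,0,1,0,0,0,0,0,0,0,0,1,0,0,1]
Step 3: insert y at [2, 3, 5, 9, 10] -> counters=[0,0,2,2,0,1,0,0,0,1,1,0,0,0,0,0,1,0,1,1,0,0,1,0,1,0,0,1,0,0,0,0,0,0,0,0,1,0,0,1]
Step 4: insert o at [8, 11, 14, 33, 37] -> counters=[0,0,2,2,0,1,0,0,1,1,1,1,0,0,1,0,1,0,1,1,0,0,1,0,1,0,0,1,0,0,0,0,0,1,0,0,1,1,0,1]
Step 5: delete x at [3, 16, 19, 22, 27] -> counters=[0,0,2,1,0,1,0,0,1,1,1,1,0,0,1,0,0,0,1,0,0,0,0,0,1,0,0,0,0,0,0,0,0,1,0,0,1,1,0,1]
Step 6: delete n at [2, 18, 24, 36, 39] -> counters=[0,0,1,1,0,1,0,0,1,1,1,1,0,0,1,0,0,0,0,0,0,0,0,0,0,0,0,0,0,0,0,0,0,1,0,0,0,1,0,0]
Step 7: delete y at [2, 3, 5, 9, 10] -> counters=[0,0,0,0,0,0,0,0,1,0,0,1,0,0,1,0,0,0,0,0,0,0,0,0,0,0,0,0,0,0,0,0,0,1,0,0,0,1,0,0]
Step 8: insert n at [2, 18, 24, 36, 39] -> counters=[0,0,1,0,0,0,0,0,1,0,0,1,0,0,1,0,0,0,1,0,0,0,0,0,1,0,0,0,0,0,0,0,0,1,0,0,1,1,0,1]
Step 9: insert o at [8, 11, 14, 33, 37] -> counters=[0,0,1,0,0,0,0,0,2,0,0,2,0,0,2,0,0,0,1,0,0,0,0,0,1,0,0,0,0,0,0,0,0,2,0,0,1,2,0,1]
Step 10: insert x at [3, 16, 19, 22, 27] -> counters=[0,0,1,1,0,0,0,0,2,0,0,2,0,0,2,0,1,0,1,1,0,0,1,0,1,0,0,1,0,0,0,0,0,2,0,0,1,2,0,1]
Step 11: insert o at [8, 11, 14, 33, 37] -> counters=[0,0,1,1,0,0,0,0,3,0,0,3,0,0,3,0,1,0,1,1,0,0,1,0,1,0,0,1,0,0,0,0,0,3,0,0,1,3,0,1]
Step 12: delete n at [2, 18, 24, 36, 39] -> counters=[0,0,0,1,0,0,0,0,3,0,0,3,0,0,3,0,1,0,0,1,0,0,1,0,0,0,0,1,0,0,0,0,0,3,0,0,0,3,0,0]
Step 13: insert x at [3, 16, 19, 22, 27] -> counters=[0,0,0,2,0,0,0,0,3,0,0,3,0,0,3,0,2,0,0,2,0,0,2,0,0,0,0,2,0,0,0,0,0,3,0,0,0,3,0,0]
Query x: check counters[3]=2 counters[16]=2 counters[19]=2 counters[22]=2 counters[27]=2 -> maybe

Answer: maybe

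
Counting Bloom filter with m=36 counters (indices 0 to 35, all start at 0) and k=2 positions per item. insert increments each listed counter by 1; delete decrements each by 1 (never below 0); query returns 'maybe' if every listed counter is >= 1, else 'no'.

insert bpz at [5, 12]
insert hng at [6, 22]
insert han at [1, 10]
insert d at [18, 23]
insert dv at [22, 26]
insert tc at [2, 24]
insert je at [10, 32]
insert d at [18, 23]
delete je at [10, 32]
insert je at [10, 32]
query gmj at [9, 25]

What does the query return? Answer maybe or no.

Step 1: insert bpz at [5, 12] -> counters=[0,0,0,0,0,1,0,0,0,0,0,0,1,0,0,0,0,0,0,0,0,0,0,0,0,0,0,0,0,0,0,0,0,0,0,0]
Step 2: insert hng at [6, 22] -> counters=[0,0,0,0,0,1,1,0,0,0,0,0,1,0,0,0,0,0,0,0,0,0,1,0,0,0,0,0,0,0,0,0,0,0,0,0]
Step 3: insert han at [1, 10] -> counters=[0,1,0,0,0,1,1,0,0,0,1,0,1,0,0,0,0,0,0,0,0,0,1,0,0,0,0,0,0,0,0,0,0,0,0,0]
Step 4: insert d at [18, 23] -> counters=[0,1,0,0,0,1,1,0,0,0,1,0,1,0,0,0,0,0,1,0,0,0,1,1,0,0,0,0,0,0,0,0,0,0,0,0]
Step 5: insert dv at [22, 26] -> counters=[0,1,0,0,0,1,1,0,0,0,1,0,1,0,0,0,0,0,1,0,0,0,2,1,0,0,1,0,0,0,0,0,0,0,0,0]
Step 6: insert tc at [2, 24] -> counters=[0,1,1,0,0,1,1,0,0,0,1,0,1,0,0,0,0,0,1,0,0,0,2,1,1,0,1,0,0,0,0,0,0,0,0,0]
Step 7: insert je at [10, 32] -> counters=[0,1,1,0,0,1,1,0,0,0,2,0,1,0,0,0,0,0,1,0,0,0,2,1,1,0,1,0,0,0,0,0,1,0,0,0]
Step 8: insert d at [18, 23] -> counters=[0,1,1,0,0,1,1,0,0,0,2,0,1,0,0,0,0,0,2,0,0,0,2,2,1,0,1,0,0,0,0,0,1,0,0,0]
Step 9: delete je at [10, 32] -> counters=[0,1,1,0,0,1,1,0,0,0,1,0,1,0,0,0,0,0,2,0,0,0,2,2,1,0,1,0,0,0,0,0,0,0,0,0]
Step 10: insert je at [10, 32] -> counters=[0,1,1,0,0,1,1,0,0,0,2,0,1,0,0,0,0,0,2,0,0,0,2,2,1,0,1,0,0,0,0,0,1,0,0,0]
Query gmj: check counters[9]=0 counters[25]=0 -> no

Answer: no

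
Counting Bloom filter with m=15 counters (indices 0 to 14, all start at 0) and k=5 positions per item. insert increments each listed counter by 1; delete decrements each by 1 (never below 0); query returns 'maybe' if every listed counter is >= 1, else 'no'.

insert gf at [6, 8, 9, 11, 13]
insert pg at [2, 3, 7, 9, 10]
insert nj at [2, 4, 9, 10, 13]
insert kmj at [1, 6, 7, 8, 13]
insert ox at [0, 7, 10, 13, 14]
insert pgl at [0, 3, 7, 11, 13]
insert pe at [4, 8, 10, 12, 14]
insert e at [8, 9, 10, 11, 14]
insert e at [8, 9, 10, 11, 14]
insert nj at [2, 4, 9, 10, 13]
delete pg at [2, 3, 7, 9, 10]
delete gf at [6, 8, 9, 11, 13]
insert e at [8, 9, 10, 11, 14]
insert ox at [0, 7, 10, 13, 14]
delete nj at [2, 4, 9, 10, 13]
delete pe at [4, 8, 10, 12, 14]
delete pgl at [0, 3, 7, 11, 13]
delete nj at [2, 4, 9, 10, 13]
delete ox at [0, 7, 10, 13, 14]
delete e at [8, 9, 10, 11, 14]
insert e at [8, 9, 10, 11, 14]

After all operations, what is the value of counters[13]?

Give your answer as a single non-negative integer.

Step 1: insert gf at [6, 8, 9, 11, 13] -> counters=[0,0,0,0,0,0,1,0,1,1,0,1,0,1,0]
Step 2: insert pg at [2, 3, 7, 9, 10] -> counters=[0,0,1,1,0,0,1,1,1,2,1,1,0,1,0]
Step 3: insert nj at [2, 4, 9, 10, 13] -> counters=[0,0,2,1,1,0,1,1,1,3,2,1,0,2,0]
Step 4: insert kmj at [1, 6, 7, 8, 13] -> counters=[0,1,2,1,1,0,2,2,2,3,2,1,0,3,0]
Step 5: insert ox at [0, 7, 10, 13, 14] -> counters=[1,1,2,1,1,0,2,3,2,3,3,1,0,4,1]
Step 6: insert pgl at [0, 3, 7, 11, 13] -> counters=[2,1,2,2,1,0,2,4,2,3,3,2,0,5,1]
Step 7: insert pe at [4, 8, 10, 12, 14] -> counters=[2,1,2,2,2,0,2,4,3,3,4,2,1,5,2]
Step 8: insert e at [8, 9, 10, 11, 14] -> counters=[2,1,2,2,2,0,2,4,4,4,5,3,1,5,3]
Step 9: insert e at [8, 9, 10, 11, 14] -> counters=[2,1,2,2,2,0,2,4,5,5,6,4,1,5,4]
Step 10: insert nj at [2, 4, 9, 10, 13] -> counters=[2,1,3,2,3,0,2,4,5,6,7,4,1,6,4]
Step 11: delete pg at [2, 3, 7, 9, 10] -> counters=[2,1,2,1,3,0,2,3,5,5,6,4,1,6,4]
Step 12: delete gf at [6, 8, 9, 11, 13] -> counters=[2,1,2,1,3,0,1,3,4,4,6,3,1,5,4]
Step 13: insert e at [8, 9, 10, 11, 14] -> counters=[2,1,2,1,3,0,1,3,5,5,7,4,1,5,5]
Step 14: insert ox at [0, 7, 10, 13, 14] -> counters=[3,1,2,1,3,0,1,4,5,5,8,4,1,6,6]
Step 15: delete nj at [2, 4, 9, 10, 13] -> counters=[3,1,1,1,2,0,1,4,5,4,7,4,1,5,6]
Step 16: delete pe at [4, 8, 10, 12, 14] -> counters=[3,1,1,1,1,0,1,4,4,4,6,4,0,5,5]
Step 17: delete pgl at [0, 3, 7, 11, 13] -> counters=[2,1,1,0,1,0,1,3,4,4,6,3,0,4,5]
Step 18: delete nj at [2, 4, 9, 10, 13] -> counters=[2,1,0,0,0,0,1,3,4,3,5,3,0,3,5]
Step 19: delete ox at [0, 7, 10, 13, 14] -> counters=[1,1,0,0,0,0,1,2,4,3,4,3,0,2,4]
Step 20: delete e at [8, 9, 10, 11, 14] -> counters=[1,1,0,0,0,0,1,2,3,2,3,2,0,2,3]
Step 21: insert e at [8, 9, 10, 11, 14] -> counters=[1,1,0,0,0,0,1,2,4,3,4,3,0,2,4]
Final counters=[1,1,0,0,0,0,1,2,4,3,4,3,0,2,4] -> counters[13]=2

Answer: 2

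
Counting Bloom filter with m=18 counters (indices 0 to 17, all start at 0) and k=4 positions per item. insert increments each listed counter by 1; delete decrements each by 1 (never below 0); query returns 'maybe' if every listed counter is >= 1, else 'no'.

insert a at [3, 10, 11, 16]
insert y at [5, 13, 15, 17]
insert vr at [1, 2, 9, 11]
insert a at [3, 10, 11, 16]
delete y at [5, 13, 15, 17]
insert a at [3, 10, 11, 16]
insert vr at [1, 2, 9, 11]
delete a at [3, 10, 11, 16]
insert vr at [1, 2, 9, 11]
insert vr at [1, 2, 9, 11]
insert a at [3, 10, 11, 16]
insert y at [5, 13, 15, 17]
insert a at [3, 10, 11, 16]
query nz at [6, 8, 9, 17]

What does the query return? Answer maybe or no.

Step 1: insert a at [3, 10, 11, 16] -> counters=[0,0,0,1,0,0,0,0,0,0,1,1,0,0,0,0,1,0]
Step 2: insert y at [5, 13, 15, 17] -> counters=[0,0,0,1,0,1,0,0,0,0,1,1,0,1,0,1,1,1]
Step 3: insert vr at [1, 2, 9, 11] -> counters=[0,1,1,1,0,1,0,0,0,1,1,2,0,1,0,1,1,1]
Step 4: insert a at [3, 10, 11, 16] -> counters=[0,1,1,2,0,1,0,0,0,1,2,3,0,1,0,1,2,1]
Step 5: delete y at [5, 13, 15, 17] -> counters=[0,1,1,2,0,0,0,0,0,1,2,3,0,0,0,0,2,0]
Step 6: insert a at [3, 10, 11, 16] -> counters=[0,1,1,3,0,0,0,0,0,1,3,4,0,0,0,0,3,0]
Step 7: insert vr at [1, 2, 9, 11] -> counters=[0,2,2,3,0,0,0,0,0,2,3,5,0,0,0,0,3,0]
Step 8: delete a at [3, 10, 11, 16] -> counters=[0,2,2,2,0,0,0,0,0,2,2,4,0,0,0,0,2,0]
Step 9: insert vr at [1, 2, 9, 11] -> counters=[0,3,3,2,0,0,0,0,0,3,2,5,0,0,0,0,2,0]
Step 10: insert vr at [1, 2, 9, 11] -> counters=[0,4,4,2,0,0,0,0,0,4,2,6,0,0,0,0,2,0]
Step 11: insert a at [3, 10, 11, 16] -> counters=[0,4,4,3,0,0,0,0,0,4,3,7,0,0,0,0,3,0]
Step 12: insert y at [5, 13, 15, 17] -> counters=[0,4,4,3,0,1,0,0,0,4,3,7,0,1,0,1,3,1]
Step 13: insert a at [3, 10, 11, 16] -> counters=[0,4,4,4,0,1,0,0,0,4,4,8,0,1,0,1,4,1]
Query nz: check counters[6]=0 counters[8]=0 counters[9]=4 counters[17]=1 -> no

Answer: no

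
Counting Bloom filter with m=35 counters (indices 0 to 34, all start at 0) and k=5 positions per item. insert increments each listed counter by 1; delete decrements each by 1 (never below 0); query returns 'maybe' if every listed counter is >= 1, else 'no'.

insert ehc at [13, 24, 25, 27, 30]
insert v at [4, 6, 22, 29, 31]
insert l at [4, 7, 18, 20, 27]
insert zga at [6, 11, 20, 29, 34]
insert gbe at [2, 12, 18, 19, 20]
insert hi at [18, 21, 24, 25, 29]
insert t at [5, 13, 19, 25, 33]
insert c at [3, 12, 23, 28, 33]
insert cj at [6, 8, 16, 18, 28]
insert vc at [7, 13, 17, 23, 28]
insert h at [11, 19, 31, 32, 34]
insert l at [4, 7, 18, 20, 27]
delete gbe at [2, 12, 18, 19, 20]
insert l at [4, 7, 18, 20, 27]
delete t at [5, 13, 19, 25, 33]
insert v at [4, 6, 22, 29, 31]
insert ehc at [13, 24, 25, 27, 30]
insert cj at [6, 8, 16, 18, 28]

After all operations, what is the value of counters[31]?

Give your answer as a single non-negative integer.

Answer: 3

Derivation:
Step 1: insert ehc at [13, 24, 25, 27, 30] -> counters=[0,0,0,0,0,0,0,0,0,0,0,0,0,1,0,0,0,0,0,0,0,0,0,0,1,1,0,1,0,0,1,0,0,0,0]
Step 2: insert v at [4, 6, 22, 29, 31] -> counters=[0,0,0,0,1,0,1,0,0,0,0,0,0,1,0,0,0,0,0,0,0,0,1,0,1,1,0,1,0,1,1,1,0,0,0]
Step 3: insert l at [4, 7, 18, 20, 27] -> counters=[0,0,0,0,2,0,1,1,0,0,0,0,0,1,0,0,0,0,1,0,1,0,1,0,1,1,0,2,0,1,1,1,0,0,0]
Step 4: insert zga at [6, 11, 20, 29, 34] -> counters=[0,0,0,0,2,0,2,1,0,0,0,1,0,1,0,0,0,0,1,0,2,0,1,0,1,1,0,2,0,2,1,1,0,0,1]
Step 5: insert gbe at [2, 12, 18, 19, 20] -> counters=[0,0,1,0,2,0,2,1,0,0,0,1,1,1,0,0,0,0,2,1,3,0,1,0,1,1,0,2,0,2,1,1,0,0,1]
Step 6: insert hi at [18, 21, 24, 25, 29] -> counters=[0,0,1,0,2,0,2,1,0,0,0,1,1,1,0,0,0,0,3,1,3,1,1,0,2,2,0,2,0,3,1,1,0,0,1]
Step 7: insert t at [5, 13, 19, 25, 33] -> counters=[0,0,1,0,2,1,2,1,0,0,0,1,1,2,0,0,0,0,3,2,3,1,1,0,2,3,0,2,0,3,1,1,0,1,1]
Step 8: insert c at [3, 12, 23, 28, 33] -> counters=[0,0,1,1,2,1,2,1,0,0,0,1,2,2,0,0,0,0,3,2,3,1,1,1,2,3,0,2,1,3,1,1,0,2,1]
Step 9: insert cj at [6, 8, 16, 18, 28] -> counters=[0,0,1,1,2,1,3,1,1,0,0,1,2,2,0,0,1,0,4,2,3,1,1,1,2,3,0,2,2,3,1,1,0,2,1]
Step 10: insert vc at [7, 13, 17, 23, 28] -> counters=[0,0,1,1,2,1,3,2,1,0,0,1,2,3,0,0,1,1,4,2,3,1,1,2,2,3,0,2,3,3,1,1,0,2,1]
Step 11: insert h at [11, 19, 31, 32, 34] -> counters=[0,0,1,1,2,1,3,2,1,0,0,2,2,3,0,0,1,1,4,3,3,1,1,2,2,3,0,2,3,3,1,2,1,2,2]
Step 12: insert l at [4, 7, 18, 20, 27] -> counters=[0,0,1,1,3,1,3,3,1,0,0,2,2,3,0,0,1,1,5,3,4,1,1,2,2,3,0,3,3,3,1,2,1,2,2]
Step 13: delete gbe at [2, 12, 18, 19, 20] -> counters=[0,0,0,1,3,1,3,3,1,0,0,2,1,3,0,0,1,1,4,2,3,1,1,2,2,3,0,3,3,3,1,2,1,2,2]
Step 14: insert l at [4, 7, 18, 20, 27] -> counters=[0,0,0,1,4,1,3,4,1,0,0,2,1,3,0,0,1,1,5,2,4,1,1,2,2,3,0,4,3,3,1,2,1,2,2]
Step 15: delete t at [5, 13, 19, 25, 33] -> counters=[0,0,0,1,4,0,3,4,1,0,0,2,1,2,0,0,1,1,5,1,4,1,1,2,2,2,0,4,3,3,1,2,1,1,2]
Step 16: insert v at [4, 6, 22, 29, 31] -> counters=[0,0,0,1,5,0,4,4,1,0,0,2,1,2,0,0,1,1,5,1,4,1,2,2,2,2,0,4,3,4,1,3,1,1,2]
Step 17: insert ehc at [13, 24, 25, 27, 30] -> counters=[0,0,0,1,5,0,4,4,1,0,0,2,1,3,0,0,1,1,5,1,4,1,2,2,3,3,0,5,3,4,2,3,1,1,2]
Step 18: insert cj at [6, 8, 16, 18, 28] -> counters=[0,0,0,1,5,0,5,4,2,0,0,2,1,3,0,0,2,1,6,1,4,1,2,2,3,3,0,5,4,4,2,3,1,1,2]
Final counters=[0,0,0,1,5,0,5,4,2,0,0,2,1,3,0,0,2,1,6,1,4,1,2,2,3,3,0,5,4,4,2,3,1,1,2] -> counters[31]=3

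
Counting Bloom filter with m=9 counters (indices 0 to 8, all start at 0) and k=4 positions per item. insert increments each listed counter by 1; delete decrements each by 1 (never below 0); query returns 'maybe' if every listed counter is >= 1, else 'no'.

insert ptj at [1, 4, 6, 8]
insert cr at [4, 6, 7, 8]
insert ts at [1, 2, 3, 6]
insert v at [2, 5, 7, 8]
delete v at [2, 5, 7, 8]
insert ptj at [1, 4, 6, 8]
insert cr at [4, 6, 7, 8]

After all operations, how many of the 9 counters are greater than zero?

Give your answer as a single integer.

Step 1: insert ptj at [1, 4, 6, 8] -> counters=[0,1,0,0,1,0,1,0,1]
Step 2: insert cr at [4, 6, 7, 8] -> counters=[0,1,0,0,2,0,2,1,2]
Step 3: insert ts at [1, 2, 3, 6] -> counters=[0,2,1,1,2,0,3,1,2]
Step 4: insert v at [2, 5, 7, 8] -> counters=[0,2,2,1,2,1,3,2,3]
Step 5: delete v at [2, 5, 7, 8] -> counters=[0,2,1,1,2,0,3,1,2]
Step 6: insert ptj at [1, 4, 6, 8] -> counters=[0,3,1,1,3,0,4,1,3]
Step 7: insert cr at [4, 6, 7, 8] -> counters=[0,3,1,1,4,0,5,2,4]
Final counters=[0,3,1,1,4,0,5,2,4] -> 7 nonzero

Answer: 7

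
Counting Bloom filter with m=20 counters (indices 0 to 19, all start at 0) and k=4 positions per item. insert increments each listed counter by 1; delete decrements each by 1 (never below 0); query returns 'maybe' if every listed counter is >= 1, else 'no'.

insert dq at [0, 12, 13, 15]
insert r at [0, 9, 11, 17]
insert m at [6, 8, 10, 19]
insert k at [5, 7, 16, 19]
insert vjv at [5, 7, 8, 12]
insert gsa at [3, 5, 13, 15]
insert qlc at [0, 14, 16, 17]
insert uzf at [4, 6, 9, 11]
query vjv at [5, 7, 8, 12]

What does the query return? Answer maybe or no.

Answer: maybe

Derivation:
Step 1: insert dq at [0, 12, 13, 15] -> counters=[1,0,0,0,0,0,0,0,0,0,0,0,1,1,0,1,0,0,0,0]
Step 2: insert r at [0, 9, 11, 17] -> counters=[2,0,0,0,0,0,0,0,0,1,0,1,1,1,0,1,0,1,0,0]
Step 3: insert m at [6, 8, 10, 19] -> counters=[2,0,0,0,0,0,1,0,1,1,1,1,1,1,0,1,0,1,0,1]
Step 4: insert k at [5, 7, 16, 19] -> counters=[2,0,0,0,0,1,1,1,1,1,1,1,1,1,0,1,1,1,0,2]
Step 5: insert vjv at [5, 7, 8, 12] -> counters=[2,0,0,0,0,2,1,2,2,1,1,1,2,1,0,1,1,1,0,2]
Step 6: insert gsa at [3, 5, 13, 15] -> counters=[2,0,0,1,0,3,1,2,2,1,1,1,2,2,0,2,1,1,0,2]
Step 7: insert qlc at [0, 14, 16, 17] -> counters=[3,0,0,1,0,3,1,2,2,1,1,1,2,2,1,2,2,2,0,2]
Step 8: insert uzf at [4, 6, 9, 11] -> counters=[3,0,0,1,1,3,2,2,2,2,1,2,2,2,1,2,2,2,0,2]
Query vjv: check counters[5]=3 counters[7]=2 counters[8]=2 counters[12]=2 -> maybe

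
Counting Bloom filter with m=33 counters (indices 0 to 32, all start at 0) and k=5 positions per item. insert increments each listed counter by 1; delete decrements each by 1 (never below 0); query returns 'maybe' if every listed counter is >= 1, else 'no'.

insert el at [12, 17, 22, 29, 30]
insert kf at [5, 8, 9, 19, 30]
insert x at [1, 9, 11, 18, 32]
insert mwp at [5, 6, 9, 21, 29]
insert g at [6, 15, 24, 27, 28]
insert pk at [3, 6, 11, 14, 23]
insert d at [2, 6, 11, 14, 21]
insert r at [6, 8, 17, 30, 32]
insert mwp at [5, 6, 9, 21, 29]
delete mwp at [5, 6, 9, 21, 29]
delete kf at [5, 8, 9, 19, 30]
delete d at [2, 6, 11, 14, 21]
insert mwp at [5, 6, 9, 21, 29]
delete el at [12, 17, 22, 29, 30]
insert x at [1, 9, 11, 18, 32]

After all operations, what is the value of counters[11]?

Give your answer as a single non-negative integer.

Answer: 3

Derivation:
Step 1: insert el at [12, 17, 22, 29, 30] -> counters=[0,0,0,0,0,0,0,0,0,0,0,0,1,0,0,0,0,1,0,0,0,0,1,0,0,0,0,0,0,1,1,0,0]
Step 2: insert kf at [5, 8, 9, 19, 30] -> counters=[0,0,0,0,0,1,0,0,1,1,0,0,1,0,0,0,0,1,0,1,0,0,1,0,0,0,0,0,0,1,2,0,0]
Step 3: insert x at [1, 9, 11, 18, 32] -> counters=[0,1,0,0,0,1,0,0,1,2,0,1,1,0,0,0,0,1,1,1,0,0,1,0,0,0,0,0,0,1,2,0,1]
Step 4: insert mwp at [5, 6, 9, 21, 29] -> counters=[0,1,0,0,0,2,1,0,1,3,0,1,1,0,0,0,0,1,1,1,0,1,1,0,0,0,0,0,0,2,2,0,1]
Step 5: insert g at [6, 15, 24, 27, 28] -> counters=[0,1,0,0,0,2,2,0,1,3,0,1,1,0,0,1,0,1,1,1,0,1,1,0,1,0,0,1,1,2,2,0,1]
Step 6: insert pk at [3, 6, 11, 14, 23] -> counters=[0,1,0,1,0,2,3,0,1,3,0,2,1,0,1,1,0,1,1,1,0,1,1,1,1,0,0,1,1,2,2,0,1]
Step 7: insert d at [2, 6, 11, 14, 21] -> counters=[0,1,1,1,0,2,4,0,1,3,0,3,1,0,2,1,0,1,1,1,0,2,1,1,1,0,0,1,1,2,2,0,1]
Step 8: insert r at [6, 8, 17, 30, 32] -> counters=[0,1,1,1,0,2,5,0,2,3,0,3,1,0,2,1,0,2,1,1,0,2,1,1,1,0,0,1,1,2,3,0,2]
Step 9: insert mwp at [5, 6, 9, 21, 29] -> counters=[0,1,1,1,0,3,6,0,2,4,0,3,1,0,2,1,0,2,1,1,0,3,1,1,1,0,0,1,1,3,3,0,2]
Step 10: delete mwp at [5, 6, 9, 21, 29] -> counters=[0,1,1,1,0,2,5,0,2,3,0,3,1,0,2,1,0,2,1,1,0,2,1,1,1,0,0,1,1,2,3,0,2]
Step 11: delete kf at [5, 8, 9, 19, 30] -> counters=[0,1,1,1,0,1,5,0,1,2,0,3,1,0,2,1,0,2,1,0,0,2,1,1,1,0,0,1,1,2,2,0,2]
Step 12: delete d at [2, 6, 11, 14, 21] -> counters=[0,1,0,1,0,1,4,0,1,2,0,2,1,0,1,1,0,2,1,0,0,1,1,1,1,0,0,1,1,2,2,0,2]
Step 13: insert mwp at [5, 6, 9, 21, 29] -> counters=[0,1,0,1,0,2,5,0,1,3,0,2,1,0,1,1,0,2,1,0,0,2,1,1,1,0,0,1,1,3,2,0,2]
Step 14: delete el at [12, 17, 22, 29, 30] -> counters=[0,1,0,1,0,2,5,0,1,3,0,2,0,0,1,1,0,1,1,0,0,2,0,1,1,0,0,1,1,2,1,0,2]
Step 15: insert x at [1, 9, 11, 18, 32] -> counters=[0,2,0,1,0,2,5,0,1,4,0,3,0,0,1,1,0,1,2,0,0,2,0,1,1,0,0,1,1,2,1,0,3]
Final counters=[0,2,0,1,0,2,5,0,1,4,0,3,0,0,1,1,0,1,2,0,0,2,0,1,1,0,0,1,1,2,1,0,3] -> counters[11]=3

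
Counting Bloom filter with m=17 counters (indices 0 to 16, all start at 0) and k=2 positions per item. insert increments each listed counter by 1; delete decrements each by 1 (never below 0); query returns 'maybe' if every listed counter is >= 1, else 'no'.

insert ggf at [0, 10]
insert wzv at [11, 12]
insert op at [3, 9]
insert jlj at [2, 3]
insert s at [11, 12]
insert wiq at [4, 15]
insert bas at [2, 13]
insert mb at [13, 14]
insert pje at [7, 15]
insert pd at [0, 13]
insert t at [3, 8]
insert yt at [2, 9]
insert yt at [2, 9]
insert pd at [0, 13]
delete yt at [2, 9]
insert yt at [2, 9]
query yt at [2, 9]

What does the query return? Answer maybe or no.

Answer: maybe

Derivation:
Step 1: insert ggf at [0, 10] -> counters=[1,0,0,0,0,0,0,0,0,0,1,0,0,0,0,0,0]
Step 2: insert wzv at [11, 12] -> counters=[1,0,0,0,0,0,0,0,0,0,1,1,1,0,0,0,0]
Step 3: insert op at [3, 9] -> counters=[1,0,0,1,0,0,0,0,0,1,1,1,1,0,0,0,0]
Step 4: insert jlj at [2, 3] -> counters=[1,0,1,2,0,0,0,0,0,1,1,1,1,0,0,0,0]
Step 5: insert s at [11, 12] -> counters=[1,0,1,2,0,0,0,0,0,1,1,2,2,0,0,0,0]
Step 6: insert wiq at [4, 15] -> counters=[1,0,1,2,1,0,0,0,0,1,1,2,2,0,0,1,0]
Step 7: insert bas at [2, 13] -> counters=[1,0,2,2,1,0,0,0,0,1,1,2,2,1,0,1,0]
Step 8: insert mb at [13, 14] -> counters=[1,0,2,2,1,0,0,0,0,1,1,2,2,2,1,1,0]
Step 9: insert pje at [7, 15] -> counters=[1,0,2,2,1,0,0,1,0,1,1,2,2,2,1,2,0]
Step 10: insert pd at [0, 13] -> counters=[2,0,2,2,1,0,0,1,0,1,1,2,2,3,1,2,0]
Step 11: insert t at [3, 8] -> counters=[2,0,2,3,1,0,0,1,1,1,1,2,2,3,1,2,0]
Step 12: insert yt at [2, 9] -> counters=[2,0,3,3,1,0,0,1,1,2,1,2,2,3,1,2,0]
Step 13: insert yt at [2, 9] -> counters=[2,0,4,3,1,0,0,1,1,3,1,2,2,3,1,2,0]
Step 14: insert pd at [0, 13] -> counters=[3,0,4,3,1,0,0,1,1,3,1,2,2,4,1,2,0]
Step 15: delete yt at [2, 9] -> counters=[3,0,3,3,1,0,0,1,1,2,1,2,2,4,1,2,0]
Step 16: insert yt at [2, 9] -> counters=[3,0,4,3,1,0,0,1,1,3,1,2,2,4,1,2,0]
Query yt: check counters[2]=4 counters[9]=3 -> maybe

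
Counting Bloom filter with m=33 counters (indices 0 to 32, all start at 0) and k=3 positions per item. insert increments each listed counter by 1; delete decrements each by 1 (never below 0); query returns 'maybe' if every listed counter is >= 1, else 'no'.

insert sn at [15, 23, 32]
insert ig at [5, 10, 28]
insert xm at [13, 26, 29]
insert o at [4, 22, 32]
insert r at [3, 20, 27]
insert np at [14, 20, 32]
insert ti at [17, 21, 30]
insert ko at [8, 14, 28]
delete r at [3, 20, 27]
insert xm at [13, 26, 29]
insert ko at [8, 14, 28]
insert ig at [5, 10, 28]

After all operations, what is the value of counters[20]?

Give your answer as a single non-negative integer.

Answer: 1

Derivation:
Step 1: insert sn at [15, 23, 32] -> counters=[0,0,0,0,0,0,0,0,0,0,0,0,0,0,0,1,0,0,0,0,0,0,0,1,0,0,0,0,0,0,0,0,1]
Step 2: insert ig at [5, 10, 28] -> counters=[0,0,0,0,0,1,0,0,0,0,1,0,0,0,0,1,0,0,0,0,0,0,0,1,0,0,0,0,1,0,0,0,1]
Step 3: insert xm at [13, 26, 29] -> counters=[0,0,0,0,0,1,0,0,0,0,1,0,0,1,0,1,0,0,0,0,0,0,0,1,0,0,1,0,1,1,0,0,1]
Step 4: insert o at [4, 22, 32] -> counters=[0,0,0,0,1,1,0,0,0,0,1,0,0,1,0,1,0,0,0,0,0,0,1,1,0,0,1,0,1,1,0,0,2]
Step 5: insert r at [3, 20, 27] -> counters=[0,0,0,1,1,1,0,0,0,0,1,0,0,1,0,1,0,0,0,0,1,0,1,1,0,0,1,1,1,1,0,0,2]
Step 6: insert np at [14, 20, 32] -> counters=[0,0,0,1,1,1,0,0,0,0,1,0,0,1,1,1,0,0,0,0,2,0,1,1,0,0,1,1,1,1,0,0,3]
Step 7: insert ti at [17, 21, 30] -> counters=[0,0,0,1,1,1,0,0,0,0,1,0,0,1,1,1,0,1,0,0,2,1,1,1,0,0,1,1,1,1,1,0,3]
Step 8: insert ko at [8, 14, 28] -> counters=[0,0,0,1,1,1,0,0,1,0,1,0,0,1,2,1,0,1,0,0,2,1,1,1,0,0,1,1,2,1,1,0,3]
Step 9: delete r at [3, 20, 27] -> counters=[0,0,0,0,1,1,0,0,1,0,1,0,0,1,2,1,0,1,0,0,1,1,1,1,0,0,1,0,2,1,1,0,3]
Step 10: insert xm at [13, 26, 29] -> counters=[0,0,0,0,1,1,0,0,1,0,1,0,0,2,2,1,0,1,0,0,1,1,1,1,0,0,2,0,2,2,1,0,3]
Step 11: insert ko at [8, 14, 28] -> counters=[0,0,0,0,1,1,0,0,2,0,1,0,0,2,3,1,0,1,0,0,1,1,1,1,0,0,2,0,3,2,1,0,3]
Step 12: insert ig at [5, 10, 28] -> counters=[0,0,0,0,1,2,0,0,2,0,2,0,0,2,3,1,0,1,0,0,1,1,1,1,0,0,2,0,4,2,1,0,3]
Final counters=[0,0,0,0,1,2,0,0,2,0,2,0,0,2,3,1,0,1,0,0,1,1,1,1,0,0,2,0,4,2,1,0,3] -> counters[20]=1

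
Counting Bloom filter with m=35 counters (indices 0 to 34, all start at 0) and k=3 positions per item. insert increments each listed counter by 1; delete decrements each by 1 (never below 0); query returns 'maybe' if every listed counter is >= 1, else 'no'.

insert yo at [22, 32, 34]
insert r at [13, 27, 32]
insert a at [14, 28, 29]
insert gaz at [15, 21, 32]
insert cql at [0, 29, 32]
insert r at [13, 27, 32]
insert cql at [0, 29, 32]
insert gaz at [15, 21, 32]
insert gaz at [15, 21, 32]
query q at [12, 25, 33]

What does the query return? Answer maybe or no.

Step 1: insert yo at [22, 32, 34] -> counters=[0,0,0,0,0,0,0,0,0,0,0,0,0,0,0,0,0,0,0,0,0,0,1,0,0,0,0,0,0,0,0,0,1,0,1]
Step 2: insert r at [13, 27, 32] -> counters=[0,0,0,0,0,0,0,0,0,0,0,0,0,1,0,0,0,0,0,0,0,0,1,0,0,0,0,1,0,0,0,0,2,0,1]
Step 3: insert a at [14, 28, 29] -> counters=[0,0,0,0,0,0,0,0,0,0,0,0,0,1,1,0,0,0,0,0,0,0,1,0,0,0,0,1,1,1,0,0,2,0,1]
Step 4: insert gaz at [15, 21, 32] -> counters=[0,0,0,0,0,0,0,0,0,0,0,0,0,1,1,1,0,0,0,0,0,1,1,0,0,0,0,1,1,1,0,0,3,0,1]
Step 5: insert cql at [0, 29, 32] -> counters=[1,0,0,0,0,0,0,0,0,0,0,0,0,1,1,1,0,0,0,0,0,1,1,0,0,0,0,1,1,2,0,0,4,0,1]
Step 6: insert r at [13, 27, 32] -> counters=[1,0,0,0,0,0,0,0,0,0,0,0,0,2,1,1,0,0,0,0,0,1,1,0,0,0,0,2,1,2,0,0,5,0,1]
Step 7: insert cql at [0, 29, 32] -> counters=[2,0,0,0,0,0,0,0,0,0,0,0,0,2,1,1,0,0,0,0,0,1,1,0,0,0,0,2,1,3,0,0,6,0,1]
Step 8: insert gaz at [15, 21, 32] -> counters=[2,0,0,0,0,0,0,0,0,0,0,0,0,2,1,2,0,0,0,0,0,2,1,0,0,0,0,2,1,3,0,0,7,0,1]
Step 9: insert gaz at [15, 21, 32] -> counters=[2,0,0,0,0,0,0,0,0,0,0,0,0,2,1,3,0,0,0,0,0,3,1,0,0,0,0,2,1,3,0,0,8,0,1]
Query q: check counters[12]=0 counters[25]=0 counters[33]=0 -> no

Answer: no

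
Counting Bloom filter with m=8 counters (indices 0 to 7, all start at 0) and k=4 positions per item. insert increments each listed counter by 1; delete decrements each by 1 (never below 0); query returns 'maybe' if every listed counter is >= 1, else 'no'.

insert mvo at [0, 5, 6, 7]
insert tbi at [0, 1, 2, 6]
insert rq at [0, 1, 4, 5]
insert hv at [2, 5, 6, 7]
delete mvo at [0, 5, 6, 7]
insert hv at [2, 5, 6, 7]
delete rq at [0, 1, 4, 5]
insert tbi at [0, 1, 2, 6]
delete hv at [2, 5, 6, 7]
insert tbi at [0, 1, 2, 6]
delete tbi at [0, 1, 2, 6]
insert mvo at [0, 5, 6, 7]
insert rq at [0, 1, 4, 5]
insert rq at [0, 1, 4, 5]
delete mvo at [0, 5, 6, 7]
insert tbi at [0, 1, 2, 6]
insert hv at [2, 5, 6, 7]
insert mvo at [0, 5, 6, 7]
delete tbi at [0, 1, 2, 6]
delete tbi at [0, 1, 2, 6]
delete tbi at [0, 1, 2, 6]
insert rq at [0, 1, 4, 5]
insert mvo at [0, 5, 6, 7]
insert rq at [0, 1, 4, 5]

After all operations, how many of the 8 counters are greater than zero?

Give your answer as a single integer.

Answer: 7

Derivation:
Step 1: insert mvo at [0, 5, 6, 7] -> counters=[1,0,0,0,0,1,1,1]
Step 2: insert tbi at [0, 1, 2, 6] -> counters=[2,1,1,0,0,1,2,1]
Step 3: insert rq at [0, 1, 4, 5] -> counters=[3,2,1,0,1,2,2,1]
Step 4: insert hv at [2, 5, 6, 7] -> counters=[3,2,2,0,1,3,3,2]
Step 5: delete mvo at [0, 5, 6, 7] -> counters=[2,2,2,0,1,2,2,1]
Step 6: insert hv at [2, 5, 6, 7] -> counters=[2,2,3,0,1,3,3,2]
Step 7: delete rq at [0, 1, 4, 5] -> counters=[1,1,3,0,0,2,3,2]
Step 8: insert tbi at [0, 1, 2, 6] -> counters=[2,2,4,0,0,2,4,2]
Step 9: delete hv at [2, 5, 6, 7] -> counters=[2,2,3,0,0,1,3,1]
Step 10: insert tbi at [0, 1, 2, 6] -> counters=[3,3,4,0,0,1,4,1]
Step 11: delete tbi at [0, 1, 2, 6] -> counters=[2,2,3,0,0,1,3,1]
Step 12: insert mvo at [0, 5, 6, 7] -> counters=[3,2,3,0,0,2,4,2]
Step 13: insert rq at [0, 1, 4, 5] -> counters=[4,3,3,0,1,3,4,2]
Step 14: insert rq at [0, 1, 4, 5] -> counters=[5,4,3,0,2,4,4,2]
Step 15: delete mvo at [0, 5, 6, 7] -> counters=[4,4,3,0,2,3,3,1]
Step 16: insert tbi at [0, 1, 2, 6] -> counters=[5,5,4,0,2,3,4,1]
Step 17: insert hv at [2, 5, 6, 7] -> counters=[5,5,5,0,2,4,5,2]
Step 18: insert mvo at [0, 5, 6, 7] -> counters=[6,5,5,0,2,5,6,3]
Step 19: delete tbi at [0, 1, 2, 6] -> counters=[5,4,4,0,2,5,5,3]
Step 20: delete tbi at [0, 1, 2, 6] -> counters=[4,3,3,0,2,5,4,3]
Step 21: delete tbi at [0, 1, 2, 6] -> counters=[3,2,2,0,2,5,3,3]
Step 22: insert rq at [0, 1, 4, 5] -> counters=[4,3,2,0,3,6,3,3]
Step 23: insert mvo at [0, 5, 6, 7] -> counters=[5,3,2,0,3,7,4,4]
Step 24: insert rq at [0, 1, 4, 5] -> counters=[6,4,2,0,4,8,4,4]
Final counters=[6,4,2,0,4,8,4,4] -> 7 nonzero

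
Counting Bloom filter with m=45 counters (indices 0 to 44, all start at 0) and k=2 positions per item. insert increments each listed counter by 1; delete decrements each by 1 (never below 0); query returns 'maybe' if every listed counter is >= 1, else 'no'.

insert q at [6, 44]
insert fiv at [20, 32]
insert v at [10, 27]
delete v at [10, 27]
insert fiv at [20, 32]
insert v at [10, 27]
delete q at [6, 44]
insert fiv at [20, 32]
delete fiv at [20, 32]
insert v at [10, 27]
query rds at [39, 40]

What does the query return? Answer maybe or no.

Answer: no

Derivation:
Step 1: insert q at [6, 44] -> counters=[0,0,0,0,0,0,1,0,0,0,0,0,0,0,0,0,0,0,0,0,0,0,0,0,0,0,0,0,0,0,0,0,0,0,0,0,0,0,0,0,0,0,0,0,1]
Step 2: insert fiv at [20, 32] -> counters=[0,0,0,0,0,0,1,0,0,0,0,0,0,0,0,0,0,0,0,0,1,0,0,0,0,0,0,0,0,0,0,0,1,0,0,0,0,0,0,0,0,0,0,0,1]
Step 3: insert v at [10, 27] -> counters=[0,0,0,0,0,0,1,0,0,0,1,0,0,0,0,0,0,0,0,0,1,0,0,0,0,0,0,1,0,0,0,0,1,0,0,0,0,0,0,0,0,0,0,0,1]
Step 4: delete v at [10, 27] -> counters=[0,0,0,0,0,0,1,0,0,0,0,0,0,0,0,0,0,0,0,0,1,0,0,0,0,0,0,0,0,0,0,0,1,0,0,0,0,0,0,0,0,0,0,0,1]
Step 5: insert fiv at [20, 32] -> counters=[0,0,0,0,0,0,1,0,0,0,0,0,0,0,0,0,0,0,0,0,2,0,0,0,0,0,0,0,0,0,0,0,2,0,0,0,0,0,0,0,0,0,0,0,1]
Step 6: insert v at [10, 27] -> counters=[0,0,0,0,0,0,1,0,0,0,1,0,0,0,0,0,0,0,0,0,2,0,0,0,0,0,0,1,0,0,0,0,2,0,0,0,0,0,0,0,0,0,0,0,1]
Step 7: delete q at [6, 44] -> counters=[0,0,0,0,0,0,0,0,0,0,1,0,0,0,0,0,0,0,0,0,2,0,0,0,0,0,0,1,0,0,0,0,2,0,0,0,0,0,0,0,0,0,0,0,0]
Step 8: insert fiv at [20, 32] -> counters=[0,0,0,0,0,0,0,0,0,0,1,0,0,0,0,0,0,0,0,0,3,0,0,0,0,0,0,1,0,0,0,0,3,0,0,0,0,0,0,0,0,0,0,0,0]
Step 9: delete fiv at [20, 32] -> counters=[0,0,0,0,0,0,0,0,0,0,1,0,0,0,0,0,0,0,0,0,2,0,0,0,0,0,0,1,0,0,0,0,2,0,0,0,0,0,0,0,0,0,0,0,0]
Step 10: insert v at [10, 27] -> counters=[0,0,0,0,0,0,0,0,0,0,2,0,0,0,0,0,0,0,0,0,2,0,0,0,0,0,0,2,0,0,0,0,2,0,0,0,0,0,0,0,0,0,0,0,0]
Query rds: check counters[39]=0 counters[40]=0 -> no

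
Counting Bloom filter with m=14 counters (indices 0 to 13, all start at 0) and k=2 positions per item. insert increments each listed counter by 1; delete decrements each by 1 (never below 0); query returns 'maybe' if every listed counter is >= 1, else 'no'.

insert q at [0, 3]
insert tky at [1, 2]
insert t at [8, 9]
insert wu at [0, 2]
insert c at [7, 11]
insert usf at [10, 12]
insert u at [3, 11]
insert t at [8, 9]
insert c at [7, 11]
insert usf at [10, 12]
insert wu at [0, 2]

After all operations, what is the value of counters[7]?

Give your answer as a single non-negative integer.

Step 1: insert q at [0, 3] -> counters=[1,0,0,1,0,0,0,0,0,0,0,0,0,0]
Step 2: insert tky at [1, 2] -> counters=[1,1,1,1,0,0,0,0,0,0,0,0,0,0]
Step 3: insert t at [8, 9] -> counters=[1,1,1,1,0,0,0,0,1,1,0,0,0,0]
Step 4: insert wu at [0, 2] -> counters=[2,1,2,1,0,0,0,0,1,1,0,0,0,0]
Step 5: insert c at [7, 11] -> counters=[2,1,2,1,0,0,0,1,1,1,0,1,0,0]
Step 6: insert usf at [10, 12] -> counters=[2,1,2,1,0,0,0,1,1,1,1,1,1,0]
Step 7: insert u at [3, 11] -> counters=[2,1,2,2,0,0,0,1,1,1,1,2,1,0]
Step 8: insert t at [8, 9] -> counters=[2,1,2,2,0,0,0,1,2,2,1,2,1,0]
Step 9: insert c at [7, 11] -> counters=[2,1,2,2,0,0,0,2,2,2,1,3,1,0]
Step 10: insert usf at [10, 12] -> counters=[2,1,2,2,0,0,0,2,2,2,2,3,2,0]
Step 11: insert wu at [0, 2] -> counters=[3,1,3,2,0,0,0,2,2,2,2,3,2,0]
Final counters=[3,1,3,2,0,0,0,2,2,2,2,3,2,0] -> counters[7]=2

Answer: 2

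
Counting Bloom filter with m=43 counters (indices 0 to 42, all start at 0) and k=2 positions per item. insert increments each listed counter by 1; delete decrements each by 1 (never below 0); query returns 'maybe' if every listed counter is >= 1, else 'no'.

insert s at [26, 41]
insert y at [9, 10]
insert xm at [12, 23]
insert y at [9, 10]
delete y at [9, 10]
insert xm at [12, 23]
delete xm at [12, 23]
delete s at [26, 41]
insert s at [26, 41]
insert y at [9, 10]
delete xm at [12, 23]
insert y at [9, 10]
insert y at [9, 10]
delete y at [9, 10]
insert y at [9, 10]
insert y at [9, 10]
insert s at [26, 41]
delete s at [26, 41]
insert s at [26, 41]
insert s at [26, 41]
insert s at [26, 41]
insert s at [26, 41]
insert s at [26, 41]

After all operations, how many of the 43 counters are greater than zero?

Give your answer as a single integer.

Step 1: insert s at [26, 41] -> counters=[0,0,0,0,0,0,0,0,0,0,0,0,0,0,0,0,0,0,0,0,0,0,0,0,0,0,1,0,0,0,0,0,0,0,0,0,0,0,0,0,0,1,0]
Step 2: insert y at [9, 10] -> counters=[0,0,0,0,0,0,0,0,0,1,1,0,0,0,0,0,0,0,0,0,0,0,0,0,0,0,1,0,0,0,0,0,0,0,0,0,0,0,0,0,0,1,0]
Step 3: insert xm at [12, 23] -> counters=[0,0,0,0,0,0,0,0,0,1,1,0,1,0,0,0,0,0,0,0,0,0,0,1,0,0,1,0,0,0,0,0,0,0,0,0,0,0,0,0,0,1,0]
Step 4: insert y at [9, 10] -> counters=[0,0,0,0,0,0,0,0,0,2,2,0,1,0,0,0,0,0,0,0,0,0,0,1,0,0,1,0,0,0,0,0,0,0,0,0,0,0,0,0,0,1,0]
Step 5: delete y at [9, 10] -> counters=[0,0,0,0,0,0,0,0,0,1,1,0,1,0,0,0,0,0,0,0,0,0,0,1,0,0,1,0,0,0,0,0,0,0,0,0,0,0,0,0,0,1,0]
Step 6: insert xm at [12, 23] -> counters=[0,0,0,0,0,0,0,0,0,1,1,0,2,0,0,0,0,0,0,0,0,0,0,2,0,0,1,0,0,0,0,0,0,0,0,0,0,0,0,0,0,1,0]
Step 7: delete xm at [12, 23] -> counters=[0,0,0,0,0,0,0,0,0,1,1,0,1,0,0,0,0,0,0,0,0,0,0,1,0,0,1,0,0,0,0,0,0,0,0,0,0,0,0,0,0,1,0]
Step 8: delete s at [26, 41] -> counters=[0,0,0,0,0,0,0,0,0,1,1,0,1,0,0,0,0,0,0,0,0,0,0,1,0,0,0,0,0,0,0,0,0,0,0,0,0,0,0,0,0,0,0]
Step 9: insert s at [26, 41] -> counters=[0,0,0,0,0,0,0,0,0,1,1,0,1,0,0,0,0,0,0,0,0,0,0,1,0,0,1,0,0,0,0,0,0,0,0,0,0,0,0,0,0,1,0]
Step 10: insert y at [9, 10] -> counters=[0,0,0,0,0,0,0,0,0,2,2,0,1,0,0,0,0,0,0,0,0,0,0,1,0,0,1,0,0,0,0,0,0,0,0,0,0,0,0,0,0,1,0]
Step 11: delete xm at [12, 23] -> counters=[0,0,0,0,0,0,0,0,0,2,2,0,0,0,0,0,0,0,0,0,0,0,0,0,0,0,1,0,0,0,0,0,0,0,0,0,0,0,0,0,0,1,0]
Step 12: insert y at [9, 10] -> counters=[0,0,0,0,0,0,0,0,0,3,3,0,0,0,0,0,0,0,0,0,0,0,0,0,0,0,1,0,0,0,0,0,0,0,0,0,0,0,0,0,0,1,0]
Step 13: insert y at [9, 10] -> counters=[0,0,0,0,0,0,0,0,0,4,4,0,0,0,0,0,0,0,0,0,0,0,0,0,0,0,1,0,0,0,0,0,0,0,0,0,0,0,0,0,0,1,0]
Step 14: delete y at [9, 10] -> counters=[0,0,0,0,0,0,0,0,0,3,3,0,0,0,0,0,0,0,0,0,0,0,0,0,0,0,1,0,0,0,0,0,0,0,0,0,0,0,0,0,0,1,0]
Step 15: insert y at [9, 10] -> counters=[0,0,0,0,0,0,0,0,0,4,4,0,0,0,0,0,0,0,0,0,0,0,0,0,0,0,1,0,0,0,0,0,0,0,0,0,0,0,0,0,0,1,0]
Step 16: insert y at [9, 10] -> counters=[0,0,0,0,0,0,0,0,0,5,5,0,0,0,0,0,0,0,0,0,0,0,0,0,0,0,1,0,0,0,0,0,0,0,0,0,0,0,0,0,0,1,0]
Step 17: insert s at [26, 41] -> counters=[0,0,0,0,0,0,0,0,0,5,5,0,0,0,0,0,0,0,0,0,0,0,0,0,0,0,2,0,0,0,0,0,0,0,0,0,0,0,0,0,0,2,0]
Step 18: delete s at [26, 41] -> counters=[0,0,0,0,0,0,0,0,0,5,5,0,0,0,0,0,0,0,0,0,0,0,0,0,0,0,1,0,0,0,0,0,0,0,0,0,0,0,0,0,0,1,0]
Step 19: insert s at [26, 41] -> counters=[0,0,0,0,0,0,0,0,0,5,5,0,0,0,0,0,0,0,0,0,0,0,0,0,0,0,2,0,0,0,0,0,0,0,0,0,0,0,0,0,0,2,0]
Step 20: insert s at [26, 41] -> counters=[0,0,0,0,0,0,0,0,0,5,5,0,0,0,0,0,0,0,0,0,0,0,0,0,0,0,3,0,0,0,0,0,0,0,0,0,0,0,0,0,0,3,0]
Step 21: insert s at [26, 41] -> counters=[0,0,0,0,0,0,0,0,0,5,5,0,0,0,0,0,0,0,0,0,0,0,0,0,0,0,4,0,0,0,0,0,0,0,0,0,0,0,0,0,0,4,0]
Step 22: insert s at [26, 41] -> counters=[0,0,0,0,0,0,0,0,0,5,5,0,0,0,0,0,0,0,0,0,0,0,0,0,0,0,5,0,0,0,0,0,0,0,0,0,0,0,0,0,0,5,0]
Step 23: insert s at [26, 41] -> counters=[0,0,0,0,0,0,0,0,0,5,5,0,0,0,0,0,0,0,0,0,0,0,0,0,0,0,6,0,0,0,0,0,0,0,0,0,0,0,0,0,0,6,0]
Final counters=[0,0,0,0,0,0,0,0,0,5,5,0,0,0,0,0,0,0,0,0,0,0,0,0,0,0,6,0,0,0,0,0,0,0,0,0,0,0,0,0,0,6,0] -> 4 nonzero

Answer: 4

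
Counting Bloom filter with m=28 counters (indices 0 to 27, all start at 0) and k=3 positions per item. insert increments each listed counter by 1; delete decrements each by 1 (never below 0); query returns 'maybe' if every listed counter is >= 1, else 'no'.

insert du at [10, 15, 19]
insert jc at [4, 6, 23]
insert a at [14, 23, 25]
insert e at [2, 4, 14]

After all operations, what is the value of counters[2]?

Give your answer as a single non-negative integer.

Step 1: insert du at [10, 15, 19] -> counters=[0,0,0,0,0,0,0,0,0,0,1,0,0,0,0,1,0,0,0,1,0,0,0,0,0,0,0,0]
Step 2: insert jc at [4, 6, 23] -> counters=[0,0,0,0,1,0,1,0,0,0,1,0,0,0,0,1,0,0,0,1,0,0,0,1,0,0,0,0]
Step 3: insert a at [14, 23, 25] -> counters=[0,0,0,0,1,0,1,0,0,0,1,0,0,0,1,1,0,0,0,1,0,0,0,2,0,1,0,0]
Step 4: insert e at [2, 4, 14] -> counters=[0,0,1,0,2,0,1,0,0,0,1,0,0,0,2,1,0,0,0,1,0,0,0,2,0,1,0,0]
Final counters=[0,0,1,0,2,0,1,0,0,0,1,0,0,0,2,1,0,0,0,1,0,0,0,2,0,1,0,0] -> counters[2]=1

Answer: 1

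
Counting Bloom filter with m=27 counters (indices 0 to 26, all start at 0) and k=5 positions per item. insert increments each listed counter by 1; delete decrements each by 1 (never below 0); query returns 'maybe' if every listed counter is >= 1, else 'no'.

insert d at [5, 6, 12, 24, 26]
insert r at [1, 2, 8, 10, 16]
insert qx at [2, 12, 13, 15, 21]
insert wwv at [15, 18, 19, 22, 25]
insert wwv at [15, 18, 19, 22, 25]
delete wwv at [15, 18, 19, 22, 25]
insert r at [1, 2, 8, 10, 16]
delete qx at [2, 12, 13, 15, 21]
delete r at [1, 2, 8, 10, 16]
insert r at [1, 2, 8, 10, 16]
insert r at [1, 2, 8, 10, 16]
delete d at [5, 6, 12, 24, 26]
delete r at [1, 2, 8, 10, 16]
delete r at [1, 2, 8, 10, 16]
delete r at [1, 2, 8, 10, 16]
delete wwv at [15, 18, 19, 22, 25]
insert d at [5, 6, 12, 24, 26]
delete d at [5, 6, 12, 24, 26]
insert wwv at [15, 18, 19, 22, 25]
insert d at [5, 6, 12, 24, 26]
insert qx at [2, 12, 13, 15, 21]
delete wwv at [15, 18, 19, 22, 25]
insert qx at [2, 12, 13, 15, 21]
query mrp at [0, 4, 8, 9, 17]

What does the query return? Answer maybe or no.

Answer: no

Derivation:
Step 1: insert d at [5, 6, 12, 24, 26] -> counters=[0,0,0,0,0,1,1,0,0,0,0,0,1,0,0,0,0,0,0,0,0,0,0,0,1,0,1]
Step 2: insert r at [1, 2, 8, 10, 16] -> counters=[0,1,1,0,0,1,1,0,1,0,1,0,1,0,0,0,1,0,0,0,0,0,0,0,1,0,1]
Step 3: insert qx at [2, 12, 13, 15, 21] -> counters=[0,1,2,0,0,1,1,0,1,0,1,0,2,1,0,1,1,0,0,0,0,1,0,0,1,0,1]
Step 4: insert wwv at [15, 18, 19, 22, 25] -> counters=[0,1,2,0,0,1,1,0,1,0,1,0,2,1,0,2,1,0,1,1,0,1,1,0,1,1,1]
Step 5: insert wwv at [15, 18, 19, 22, 25] -> counters=[0,1,2,0,0,1,1,0,1,0,1,0,2,1,0,3,1,0,2,2,0,1,2,0,1,2,1]
Step 6: delete wwv at [15, 18, 19, 22, 25] -> counters=[0,1,2,0,0,1,1,0,1,0,1,0,2,1,0,2,1,0,1,1,0,1,1,0,1,1,1]
Step 7: insert r at [1, 2, 8, 10, 16] -> counters=[0,2,3,0,0,1,1,0,2,0,2,0,2,1,0,2,2,0,1,1,0,1,1,0,1,1,1]
Step 8: delete qx at [2, 12, 13, 15, 21] -> counters=[0,2,2,0,0,1,1,0,2,0,2,0,1,0,0,1,2,0,1,1,0,0,1,0,1,1,1]
Step 9: delete r at [1, 2, 8, 10, 16] -> counters=[0,1,1,0,0,1,1,0,1,0,1,0,1,0,0,1,1,0,1,1,0,0,1,0,1,1,1]
Step 10: insert r at [1, 2, 8, 10, 16] -> counters=[0,2,2,0,0,1,1,0,2,0,2,0,1,0,0,1,2,0,1,1,0,0,1,0,1,1,1]
Step 11: insert r at [1, 2, 8, 10, 16] -> counters=[0,3,3,0,0,1,1,0,3,0,3,0,1,0,0,1,3,0,1,1,0,0,1,0,1,1,1]
Step 12: delete d at [5, 6, 12, 24, 26] -> counters=[0,3,3,0,0,0,0,0,3,0,3,0,0,0,0,1,3,0,1,1,0,0,1,0,0,1,0]
Step 13: delete r at [1, 2, 8, 10, 16] -> counters=[0,2,2,0,0,0,0,0,2,0,2,0,0,0,0,1,2,0,1,1,0,0,1,0,0,1,0]
Step 14: delete r at [1, 2, 8, 10, 16] -> counters=[0,1,1,0,0,0,0,0,1,0,1,0,0,0,0,1,1,0,1,1,0,0,1,0,0,1,0]
Step 15: delete r at [1, 2, 8, 10, 16] -> counters=[0,0,0,0,0,0,0,0,0,0,0,0,0,0,0,1,0,0,1,1,0,0,1,0,0,1,0]
Step 16: delete wwv at [15, 18, 19, 22, 25] -> counters=[0,0,0,0,0,0,0,0,0,0,0,0,0,0,0,0,0,0,0,0,0,0,0,0,0,0,0]
Step 17: insert d at [5, 6, 12, 24, 26] -> counters=[0,0,0,0,0,1,1,0,0,0,0,0,1,0,0,0,0,0,0,0,0,0,0,0,1,0,1]
Step 18: delete d at [5, 6, 12, 24, 26] -> counters=[0,0,0,0,0,0,0,0,0,0,0,0,0,0,0,0,0,0,0,0,0,0,0,0,0,0,0]
Step 19: insert wwv at [15, 18, 19, 22, 25] -> counters=[0,0,0,0,0,0,0,0,0,0,0,0,0,0,0,1,0,0,1,1,0,0,1,0,0,1,0]
Step 20: insert d at [5, 6, 12, 24, 26] -> counters=[0,0,0,0,0,1,1,0,0,0,0,0,1,0,0,1,0,0,1,1,0,0,1,0,1,1,1]
Step 21: insert qx at [2, 12, 13, 15, 21] -> counters=[0,0,1,0,0,1,1,0,0,0,0,0,2,1,0,2,0,0,1,1,0,1,1,0,1,1,1]
Step 22: delete wwv at [15, 18, 19, 22, 25] -> counters=[0,0,1,0,0,1,1,0,0,0,0,0,2,1,0,1,0,0,0,0,0,1,0,0,1,0,1]
Step 23: insert qx at [2, 12, 13, 15, 21] -> counters=[0,0,2,0,0,1,1,0,0,0,0,0,3,2,0,2,0,0,0,0,0,2,0,0,1,0,1]
Query mrp: check counters[0]=0 counters[4]=0 counters[8]=0 counters[9]=0 counters[17]=0 -> no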